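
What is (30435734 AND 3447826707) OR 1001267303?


Step 1: 30435734 & 3447826707 = 25176338
Step 2: 25176338 | 1001267303 = 1001269623

1001269623


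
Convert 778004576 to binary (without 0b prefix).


778004576 = 101110010111110110100001100000 in binary

101110010111110110100001100000


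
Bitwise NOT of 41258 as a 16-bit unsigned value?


~0b1010000100101010 = 0b101111011010101 = 24277 (16-bit unsigned)

24277


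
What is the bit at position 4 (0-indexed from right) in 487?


0b111100111, position 4 = 0

0


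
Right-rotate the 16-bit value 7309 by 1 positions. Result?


Rotate 0b1110010001101 right by 1 (16-bit) = 0b1000111001000110 = 36422

36422


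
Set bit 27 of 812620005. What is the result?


812620005 | (1 << 27) = 812620005 | 134217728 = 946837733

946837733


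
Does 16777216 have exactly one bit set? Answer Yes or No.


0b1000000000000000000000000. Only one bit set => Yes

Yes


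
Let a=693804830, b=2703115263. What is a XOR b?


693804830 ^ 2703115263 = 2286214369

2286214369


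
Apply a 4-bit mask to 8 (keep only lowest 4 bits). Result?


8 & 15 = 8

8


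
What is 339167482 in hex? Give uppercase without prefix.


339167482 = 143748FA hex

143748FA


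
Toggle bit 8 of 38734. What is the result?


38734 ^ (1 << 8) = 38734 ^ 256 = 38478

38478


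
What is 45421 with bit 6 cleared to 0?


45421 & ~(1 << 6) = 45357

45357


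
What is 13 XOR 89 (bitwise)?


0b1101 ^ 0b1011001 = 0b1010100 = 84

84


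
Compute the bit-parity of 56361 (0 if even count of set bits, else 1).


0b1101110000101001 has 8 ones => parity 0

0


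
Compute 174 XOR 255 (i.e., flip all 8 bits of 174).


174 ^ 255 = 81

81


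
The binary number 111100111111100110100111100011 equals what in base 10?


111100111111100110100111100011 in decimal = 1023306211

1023306211


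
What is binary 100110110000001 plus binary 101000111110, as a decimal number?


100110110000001 + 101000111110 = 101011110111111 = 22463

22463


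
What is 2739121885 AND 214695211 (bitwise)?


0b10100011010000111010111011011101 & 0b1100110010111111110100101011 = 0b10000111010110000001001 = 4434953

4434953


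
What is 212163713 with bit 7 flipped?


212163713 ^ (1 << 7) = 212163713 ^ 128 = 212163585

212163585


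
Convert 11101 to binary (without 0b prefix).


11101 = 10101101011101 in binary

10101101011101


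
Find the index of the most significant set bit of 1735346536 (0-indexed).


0b1100111011011110100100101101000. Highest set bit at position 30

30


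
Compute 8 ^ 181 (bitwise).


0b1000 ^ 0b10110101 = 0b10111101 = 189

189


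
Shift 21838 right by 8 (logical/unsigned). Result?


0b101010101001110 >> 8 = 0b1010101 = 85

85


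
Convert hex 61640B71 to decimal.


61640B71 hex = 1633946481 decimal

1633946481


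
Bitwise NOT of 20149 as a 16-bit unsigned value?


~0b100111010110101 = 0b1011000101001010 = 45386 (16-bit unsigned)

45386


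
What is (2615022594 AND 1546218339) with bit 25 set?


Step 1: 2615022594 & 1546218339 = 403177474
Step 2: 403177474 | (1 << 25) = 403177474 | 33554432 = 436731906

436731906


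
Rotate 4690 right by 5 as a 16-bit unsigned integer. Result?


Rotate 0b1001001010010 right by 5 (16-bit) = 0b1001000010010010 = 37010

37010


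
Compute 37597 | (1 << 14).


37597 | (1 << 14) = 37597 | 16384 = 53981

53981


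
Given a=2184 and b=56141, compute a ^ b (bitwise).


2184 ^ 56141 = 54213

54213


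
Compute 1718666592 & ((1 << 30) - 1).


1718666592 & 1073741823 = 644924768

644924768


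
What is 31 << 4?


0b11111 << 4 = 0b111110000 = 496

496


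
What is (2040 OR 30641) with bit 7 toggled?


Step 1: 2040 | 30641 = 30713
Step 2: 30713 ^ (1 << 7) = 30713 ^ 128 = 30585

30585


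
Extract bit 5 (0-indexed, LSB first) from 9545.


0b10010101001001, position 5 = 0

0


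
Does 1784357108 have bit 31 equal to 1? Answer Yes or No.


0b1101010010110110010000011110100, bit 31 = 0. No

No


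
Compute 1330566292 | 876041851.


0b1001111010011101101010010010100 | 0b110100001101110101011001111011 = 0b1111111011111111101011011111111 = 2139084543

2139084543


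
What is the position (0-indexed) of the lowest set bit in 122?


0b1111010. Lowest set bit at position 1

1


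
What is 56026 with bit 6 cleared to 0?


56026 & ~(1 << 6) = 55962

55962


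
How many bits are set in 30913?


0b111100011000001 has 7 set bits

7


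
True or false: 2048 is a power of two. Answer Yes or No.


0b100000000000. Only one bit set => Yes

Yes


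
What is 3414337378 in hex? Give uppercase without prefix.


3414337378 = CB82A762 hex

CB82A762


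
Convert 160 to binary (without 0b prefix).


160 = 10100000 in binary

10100000


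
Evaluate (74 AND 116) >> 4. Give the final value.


Step 1: 74 & 116 = 64
Step 2: 64 >> 4 = 4

4


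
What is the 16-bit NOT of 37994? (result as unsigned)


~0b1001010001101010 = 0b110101110010101 = 27541 (16-bit unsigned)

27541


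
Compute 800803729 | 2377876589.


0b101111101110110100101110010001 | 0b10001101101110111000010001101101 = 0b10101111101110111100111111111101 = 2948321277

2948321277


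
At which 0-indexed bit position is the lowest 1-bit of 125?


0b1111101. Lowest set bit at position 0

0


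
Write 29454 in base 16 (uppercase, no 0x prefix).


29454 = 730E hex

730E


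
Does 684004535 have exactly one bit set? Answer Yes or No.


0b101000110001010001010010110111. Multiple bits set => No

No


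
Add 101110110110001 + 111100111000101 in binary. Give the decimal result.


101110110110001 + 111100111000101 = 1101011101110110 = 55158

55158


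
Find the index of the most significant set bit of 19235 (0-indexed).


0b100101100100011. Highest set bit at position 14

14


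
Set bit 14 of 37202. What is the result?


37202 | (1 << 14) = 37202 | 16384 = 53586

53586


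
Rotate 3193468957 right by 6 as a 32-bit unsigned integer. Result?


Rotate 0b10111110010110000111100000011101 right by 6 (32-bit) = 0b1110110111110010110000111100000 = 1996055008

1996055008


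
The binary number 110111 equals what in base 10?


110111 in decimal = 55

55


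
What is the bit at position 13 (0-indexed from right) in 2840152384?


0b10101001010010010100100101000000, position 13 = 0

0


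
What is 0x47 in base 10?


47 hex = 71 decimal

71


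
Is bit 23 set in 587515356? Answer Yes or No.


0b100011000001001100010111011100, bit 23 = 0. No

No


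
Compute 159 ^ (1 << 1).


159 ^ (1 << 1) = 159 ^ 2 = 157

157


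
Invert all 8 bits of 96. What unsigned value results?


96 ^ 255 = 159

159


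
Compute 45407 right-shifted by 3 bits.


0b1011000101011111 >> 3 = 0b1011000101011 = 5675

5675


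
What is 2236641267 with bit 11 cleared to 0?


2236641267 & ~(1 << 11) = 2236639219

2236639219


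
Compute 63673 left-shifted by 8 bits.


0b1111100010111001 << 8 = 0b111110001011100100000000 = 16300288

16300288


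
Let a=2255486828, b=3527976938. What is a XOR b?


2255486828 ^ 3527976938 = 1411864710

1411864710


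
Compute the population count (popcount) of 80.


0b1010000 has 2 set bits

2


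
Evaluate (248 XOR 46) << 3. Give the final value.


Step 1: 248 ^ 46 = 214
Step 2: 214 << 3 = 1712

1712


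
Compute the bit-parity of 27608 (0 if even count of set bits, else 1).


0b110101111011000 has 9 ones => parity 1

1


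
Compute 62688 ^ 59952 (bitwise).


0b1111010011100000 ^ 0b1110101000110000 = 0b1111011010000 = 7888

7888


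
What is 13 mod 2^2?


13 & 3 = 1

1


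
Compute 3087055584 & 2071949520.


0b10111000000000001011101011100000 & 0b1111011011111110111000011010000 = 0b111000000000000011000011000000 = 939536576

939536576


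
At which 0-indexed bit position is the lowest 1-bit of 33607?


0b1000001101000111. Lowest set bit at position 0

0


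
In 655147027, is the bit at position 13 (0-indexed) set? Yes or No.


0b100111000011001100000000010011, bit 13 = 0. No

No


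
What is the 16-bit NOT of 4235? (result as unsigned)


~0b1000010001011 = 0b1110111101110100 = 61300 (16-bit unsigned)

61300


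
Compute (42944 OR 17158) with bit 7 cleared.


Step 1: 42944 | 17158 = 59334
Step 2: 59334 & ~(1 << 7) = 59206

59206


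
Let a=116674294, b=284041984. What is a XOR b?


116674294 ^ 284041984 = 370830838

370830838


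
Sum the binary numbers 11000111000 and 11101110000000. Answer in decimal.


11000111000 + 11101110000000 = 100000110111000 = 16824

16824


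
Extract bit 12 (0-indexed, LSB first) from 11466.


0b10110011001010, position 12 = 0

0


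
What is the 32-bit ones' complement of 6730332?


6730332 ^ 4294967295 = 4288236963

4288236963


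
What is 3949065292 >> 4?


0b11101011011000011111010001001100 >> 4 = 0b1110101101100001111101000100 = 246816580

246816580


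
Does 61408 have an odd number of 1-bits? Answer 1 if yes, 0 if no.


0b1110111111100000 has 10 ones => parity 0

0


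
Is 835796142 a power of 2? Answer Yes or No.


0b110001110100010011110010101110. Multiple bits set => No

No


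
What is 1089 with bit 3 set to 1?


1089 | (1 << 3) = 1089 | 8 = 1097

1097


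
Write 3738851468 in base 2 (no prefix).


3738851468 = 11011110110110100101100010001100 in binary

11011110110110100101100010001100


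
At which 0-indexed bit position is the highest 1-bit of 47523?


0b1011100110100011. Highest set bit at position 15

15


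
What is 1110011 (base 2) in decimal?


1110011 in decimal = 115

115


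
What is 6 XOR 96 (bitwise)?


0b110 ^ 0b1100000 = 0b1100110 = 102

102


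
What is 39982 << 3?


0b1001110000101110 << 3 = 0b1001110000101110000 = 319856

319856


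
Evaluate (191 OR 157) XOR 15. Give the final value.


Step 1: 191 | 157 = 191
Step 2: 191 ^ 15 = 176

176


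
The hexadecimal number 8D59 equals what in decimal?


8D59 hex = 36185 decimal

36185


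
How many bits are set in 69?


0b1000101 has 3 set bits

3


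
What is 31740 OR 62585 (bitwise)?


0b111101111111100 | 0b1111010001111001 = 0b1111111111111101 = 65533

65533


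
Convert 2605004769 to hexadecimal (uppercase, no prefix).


2605004769 = 9B4537E1 hex

9B4537E1


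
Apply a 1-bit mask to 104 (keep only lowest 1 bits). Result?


104 & 1 = 0

0


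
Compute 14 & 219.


0b1110 & 0b11011011 = 0b1010 = 10

10


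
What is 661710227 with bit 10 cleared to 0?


661710227 & ~(1 << 10) = 661709203

661709203


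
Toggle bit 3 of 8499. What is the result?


8499 ^ (1 << 3) = 8499 ^ 8 = 8507

8507


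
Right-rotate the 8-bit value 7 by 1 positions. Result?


Rotate 0b111 right by 1 (8-bit) = 0b10000011 = 131

131


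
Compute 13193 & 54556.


0b11001110001001 & 0b1101010100011100 = 0b1000100001000 = 4360

4360


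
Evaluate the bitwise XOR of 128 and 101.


0b10000000 ^ 0b1100101 = 0b11100101 = 229

229


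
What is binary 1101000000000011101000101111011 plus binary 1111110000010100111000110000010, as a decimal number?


1101000000000011101000101111011 + 1111110000010100111000110000010 = 11100110000011000100001011111101 = 3859563261

3859563261


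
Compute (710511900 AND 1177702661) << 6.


Step 1: 710511900 & 1177702661 = 34603268
Step 2: 34603268 << 6 = 2214609152

2214609152


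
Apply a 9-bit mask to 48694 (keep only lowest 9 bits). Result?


48694 & 511 = 54

54


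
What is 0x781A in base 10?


781A hex = 30746 decimal

30746


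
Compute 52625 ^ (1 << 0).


52625 ^ (1 << 0) = 52625 ^ 1 = 52624

52624


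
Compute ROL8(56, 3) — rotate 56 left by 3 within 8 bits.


Rotate 0b111000 left by 3 (8-bit) = 0b11000001 = 193

193


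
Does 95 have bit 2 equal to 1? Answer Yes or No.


0b1011111, bit 2 = 1. Yes

Yes


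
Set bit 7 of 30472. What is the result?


30472 | (1 << 7) = 30472 | 128 = 30600

30600


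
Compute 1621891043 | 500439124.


0b1100000101011000001011111100011 | 0b11101110101000001100001010100 = 0b1111101111111000001111111110111 = 2113675255

2113675255


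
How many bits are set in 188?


0b10111100 has 5 set bits

5


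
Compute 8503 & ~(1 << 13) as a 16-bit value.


8503 & ~(1 << 13) = 311

311


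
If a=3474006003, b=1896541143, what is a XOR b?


3474006003 ^ 1896541143 = 3189503012

3189503012


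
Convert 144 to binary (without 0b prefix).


144 = 10010000 in binary

10010000


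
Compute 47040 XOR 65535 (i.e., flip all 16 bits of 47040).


47040 ^ 65535 = 18495

18495


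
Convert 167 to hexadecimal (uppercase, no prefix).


167 = A7 hex

A7


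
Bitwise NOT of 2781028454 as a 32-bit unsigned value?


~0b10100101110000110010000001100110 = 0b1011010001111001101111110011001 = 1513938841 (32-bit unsigned)

1513938841


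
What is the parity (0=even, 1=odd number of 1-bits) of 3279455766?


0b11000011011110001000011000010110 has 14 ones => parity 0

0


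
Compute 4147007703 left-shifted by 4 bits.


0b11110111001011100101000011010111 << 4 = 0b111101110010111001010000110101110000 = 66352123248

66352123248


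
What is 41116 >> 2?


0b1010000010011100 >> 2 = 0b10100000100111 = 10279

10279


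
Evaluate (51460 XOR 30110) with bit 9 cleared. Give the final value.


Step 1: 51460 ^ 30110 = 48282
Step 2: 48282 & ~(1 << 9) = 48282

48282


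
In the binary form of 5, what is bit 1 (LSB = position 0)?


0b101, position 1 = 0

0


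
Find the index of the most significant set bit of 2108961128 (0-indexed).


0b1111101101101000011000101101000. Highest set bit at position 30

30


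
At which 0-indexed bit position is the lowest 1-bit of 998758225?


0b111011100001111101011101010001. Lowest set bit at position 0

0


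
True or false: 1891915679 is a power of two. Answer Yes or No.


0b1110000110001000101011110011111. Multiple bits set => No

No


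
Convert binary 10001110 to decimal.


10001110 in decimal = 142

142


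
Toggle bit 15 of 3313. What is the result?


3313 ^ (1 << 15) = 3313 ^ 32768 = 36081

36081


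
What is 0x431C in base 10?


431C hex = 17180 decimal

17180


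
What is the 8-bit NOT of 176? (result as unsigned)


~0b10110000 = 0b1001111 = 79 (8-bit unsigned)

79


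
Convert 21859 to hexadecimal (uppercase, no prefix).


21859 = 5563 hex

5563


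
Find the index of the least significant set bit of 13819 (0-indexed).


0b11010111111011. Lowest set bit at position 0

0


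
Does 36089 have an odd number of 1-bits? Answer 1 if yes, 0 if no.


0b1000110011111001 has 9 ones => parity 1

1


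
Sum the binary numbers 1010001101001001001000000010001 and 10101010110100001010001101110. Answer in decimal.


1010001101001001001000000010001 + 10101010110100001010001101110 = 1100110111111101010010001111111 = 1727964287

1727964287


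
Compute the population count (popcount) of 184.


0b10111000 has 4 set bits

4


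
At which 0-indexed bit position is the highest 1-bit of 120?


0b1111000. Highest set bit at position 6

6


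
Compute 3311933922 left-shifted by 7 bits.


0b11000101011010000001100111100010 << 7 = 0b110001010110100000011001111000100000000 = 423927542016

423927542016


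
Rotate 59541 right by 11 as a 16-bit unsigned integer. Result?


Rotate 0b1110100010010101 right by 11 (16-bit) = 0b1001010111101 = 4797

4797


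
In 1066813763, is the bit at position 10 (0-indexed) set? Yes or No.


0b111111100101100100100101000011, bit 10 = 0. No

No


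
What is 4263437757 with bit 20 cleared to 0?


4263437757 & ~(1 << 20) = 4262389181

4262389181


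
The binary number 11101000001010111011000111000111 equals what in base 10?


11101000001010111011000111000111 in decimal = 3895177671

3895177671


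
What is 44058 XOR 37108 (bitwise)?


0b1010110000011010 ^ 0b1001000011110100 = 0b11110011101110 = 15598

15598


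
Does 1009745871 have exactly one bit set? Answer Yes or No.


0b111100001011110111111111001111. Multiple bits set => No

No


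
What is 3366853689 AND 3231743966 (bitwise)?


0b11001000101011100001110000111001 & 0b11000000101000000111111111011110 = 0b11000000101000000001110000011000 = 3231718424

3231718424


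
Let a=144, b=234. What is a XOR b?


144 ^ 234 = 122

122


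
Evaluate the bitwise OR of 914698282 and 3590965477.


0b110110100001010011000000101010 | 0b11010110000010011100100011100101 = 0b11110110100011011111100011101111 = 4136499439

4136499439


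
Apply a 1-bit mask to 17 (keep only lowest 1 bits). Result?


17 & 1 = 1

1


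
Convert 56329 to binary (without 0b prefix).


56329 = 1101110000001001 in binary

1101110000001001


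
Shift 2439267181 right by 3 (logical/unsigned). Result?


0b10010001011001000100001101101101 >> 3 = 0b10010001011001000100001101101 = 304908397

304908397


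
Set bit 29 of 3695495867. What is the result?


3695495867 | (1 << 29) = 3695495867 | 536870912 = 4232366779

4232366779


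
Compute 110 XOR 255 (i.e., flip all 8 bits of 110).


110 ^ 255 = 145

145


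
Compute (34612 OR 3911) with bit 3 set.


Step 1: 34612 | 3911 = 36727
Step 2: 36727 | (1 << 3) = 36727 | 8 = 36735

36735


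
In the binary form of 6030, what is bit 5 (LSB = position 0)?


0b1011110001110, position 5 = 0

0


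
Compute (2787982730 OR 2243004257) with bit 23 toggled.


Step 1: 2787982730 | 2243004257 = 2814230507
Step 2: 2814230507 ^ (1 << 23) = 2814230507 ^ 8388608 = 2805841899

2805841899


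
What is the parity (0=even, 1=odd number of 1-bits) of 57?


0b111001 has 4 ones => parity 0

0


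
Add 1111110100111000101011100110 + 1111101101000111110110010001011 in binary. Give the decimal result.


1111110100111000101011100110 + 1111101101000111110110010001011 = 10001101011101110111011101110001 = 2373416817

2373416817


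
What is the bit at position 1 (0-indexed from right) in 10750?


0b10100111111110, position 1 = 1

1


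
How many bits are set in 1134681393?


0b1000011101000011101110100110001 has 15 set bits

15


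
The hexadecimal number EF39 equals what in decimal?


EF39 hex = 61241 decimal

61241


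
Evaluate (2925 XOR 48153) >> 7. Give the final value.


Step 1: 2925 ^ 48153 = 46964
Step 2: 46964 >> 7 = 366

366


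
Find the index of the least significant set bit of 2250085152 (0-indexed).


0b10000110000111011001001100100000. Lowest set bit at position 5

5


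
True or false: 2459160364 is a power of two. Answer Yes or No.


0b10010010100100111100111100101100. Multiple bits set => No

No


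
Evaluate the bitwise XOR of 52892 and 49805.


0b1100111010011100 ^ 0b1100001010001101 = 0b110000010001 = 3089

3089


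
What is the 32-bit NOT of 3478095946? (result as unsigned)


~0b11001111010011111000100001001010 = 0b110000101100000111011110110101 = 816871349 (32-bit unsigned)

816871349


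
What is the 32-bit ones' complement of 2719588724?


2719588724 ^ 4294967295 = 1575378571

1575378571


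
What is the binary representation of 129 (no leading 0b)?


129 = 10000001 in binary

10000001


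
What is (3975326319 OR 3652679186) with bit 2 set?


Step 1: 3975326319 | 3652679186 = 4260888191
Step 2: 4260888191 | (1 << 2) = 4260888191 | 4 = 4260888191

4260888191


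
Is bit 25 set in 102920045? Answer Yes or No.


0b110001000100110111101101101, bit 25 = 1. Yes

Yes


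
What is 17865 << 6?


0b100010111001001 << 6 = 0b100010111001001000000 = 1143360

1143360


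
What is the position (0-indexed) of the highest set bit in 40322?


0b1001110110000010. Highest set bit at position 15

15


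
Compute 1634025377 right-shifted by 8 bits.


0b1100001011001010011111110100001 >> 8 = 0b11000010110010100111111 = 6382911

6382911


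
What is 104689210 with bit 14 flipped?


104689210 ^ (1 << 14) = 104689210 ^ 16384 = 104672826

104672826


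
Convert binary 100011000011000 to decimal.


100011000011000 in decimal = 17944

17944


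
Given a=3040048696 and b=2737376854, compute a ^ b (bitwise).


3040048696 ^ 2737376854 = 370833518

370833518


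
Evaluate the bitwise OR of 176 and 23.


0b10110000 | 0b10111 = 0b10110111 = 183

183


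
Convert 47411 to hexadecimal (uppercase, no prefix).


47411 = B933 hex

B933


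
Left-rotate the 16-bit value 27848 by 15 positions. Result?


Rotate 0b110110011001000 left by 15 (16-bit) = 0b11011001100100 = 13924

13924


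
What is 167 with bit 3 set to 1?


167 | (1 << 3) = 167 | 8 = 175

175


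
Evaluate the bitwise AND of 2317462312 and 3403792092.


0b10001010001000011010101100101000 & 0b11001010111000011011111011011100 = 0b10001010001000011010101000001000 = 2317462024

2317462024


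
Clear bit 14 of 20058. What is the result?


20058 & ~(1 << 14) = 3674

3674


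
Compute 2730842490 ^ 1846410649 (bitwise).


0b10100010110001010101100101111010 ^ 0b1101110000011011111110110011001 = 0b11001100110010001010010011100011 = 3435701475

3435701475


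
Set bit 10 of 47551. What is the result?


47551 | (1 << 10) = 47551 | 1024 = 48575

48575


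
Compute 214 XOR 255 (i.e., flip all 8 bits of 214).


214 ^ 255 = 41

41


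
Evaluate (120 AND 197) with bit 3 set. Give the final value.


Step 1: 120 & 197 = 64
Step 2: 64 | (1 << 3) = 64 | 8 = 72

72


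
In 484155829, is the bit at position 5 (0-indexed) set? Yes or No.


0b11100110110111010000110110101, bit 5 = 1. Yes

Yes


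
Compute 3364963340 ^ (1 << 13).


3364963340 ^ (1 << 13) = 3364963340 ^ 8192 = 3364971532

3364971532


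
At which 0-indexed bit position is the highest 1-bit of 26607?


0b110011111101111. Highest set bit at position 14

14


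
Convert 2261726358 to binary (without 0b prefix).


2261726358 = 10000110110011110011010010010110 in binary

10000110110011110011010010010110


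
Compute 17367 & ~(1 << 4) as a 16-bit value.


17367 & ~(1 << 4) = 17351

17351


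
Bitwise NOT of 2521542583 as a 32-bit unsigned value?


~0b10010110010010111010111110110111 = 0b1101001101101000101000001001000 = 1773424712 (32-bit unsigned)

1773424712


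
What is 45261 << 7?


0b1011000011001101 << 7 = 0b10110000110011010000000 = 5793408

5793408


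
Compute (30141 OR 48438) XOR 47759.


Step 1: 30141 | 48438 = 64959
Step 2: 64959 ^ 47759 = 18224

18224


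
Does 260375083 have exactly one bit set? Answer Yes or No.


0b1111100001010000001000101011. Multiple bits set => No

No


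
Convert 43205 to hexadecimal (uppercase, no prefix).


43205 = A8C5 hex

A8C5


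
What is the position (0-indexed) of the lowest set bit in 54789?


0b1101011000000101. Lowest set bit at position 0

0


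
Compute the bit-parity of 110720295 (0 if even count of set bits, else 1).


0b110100110010111010100100111 has 15 ones => parity 1

1


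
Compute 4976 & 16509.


0b1001101110000 & 0b100000001111101 = 0b1110000 = 112

112


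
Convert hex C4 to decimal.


C4 hex = 196 decimal

196


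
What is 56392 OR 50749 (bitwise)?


0b1101110001001000 | 0b1100011000111101 = 0b1101111001111101 = 56957

56957


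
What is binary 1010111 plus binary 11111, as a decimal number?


1010111 + 11111 = 1110110 = 118

118


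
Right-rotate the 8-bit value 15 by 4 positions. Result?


Rotate 0b1111 right by 4 (8-bit) = 0b11110000 = 240

240


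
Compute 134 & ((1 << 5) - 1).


134 & 31 = 6

6


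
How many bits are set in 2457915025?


0b10010010100000001100111010010001 has 12 set bits

12


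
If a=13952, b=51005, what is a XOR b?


13952 ^ 51005 = 61885

61885


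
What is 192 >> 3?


0b11000000 >> 3 = 0b11000 = 24

24


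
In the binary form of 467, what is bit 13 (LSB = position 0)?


0b111010011, position 13 = 0

0


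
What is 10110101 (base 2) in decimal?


10110101 in decimal = 181

181


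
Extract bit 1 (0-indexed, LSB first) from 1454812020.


0b1010110101101101010101101110100, position 1 = 0

0


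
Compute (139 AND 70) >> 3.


Step 1: 139 & 70 = 2
Step 2: 2 >> 3 = 0

0


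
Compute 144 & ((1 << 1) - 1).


144 & 1 = 0

0


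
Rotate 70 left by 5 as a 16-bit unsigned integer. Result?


Rotate 0b1000110 left by 5 (16-bit) = 0b100011000000 = 2240

2240


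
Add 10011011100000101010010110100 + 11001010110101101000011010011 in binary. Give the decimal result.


10011011100000101010010110100 + 11001010110101101000011010011 = 101100110010110010010110000111 = 751510919

751510919


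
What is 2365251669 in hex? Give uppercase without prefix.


2365251669 = 8CFAE055 hex

8CFAE055


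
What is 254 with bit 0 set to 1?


254 | (1 << 0) = 254 | 1 = 255

255


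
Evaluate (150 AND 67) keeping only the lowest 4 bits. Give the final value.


Step 1: 150 & 67 = 2
Step 2: 2 & 15 = 2

2


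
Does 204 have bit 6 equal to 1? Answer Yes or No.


0b11001100, bit 6 = 1. Yes

Yes


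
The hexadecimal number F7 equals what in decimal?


F7 hex = 247 decimal

247


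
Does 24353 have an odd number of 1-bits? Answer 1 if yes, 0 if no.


0b101111100100001 has 8 ones => parity 0

0


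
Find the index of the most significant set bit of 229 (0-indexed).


0b11100101. Highest set bit at position 7

7


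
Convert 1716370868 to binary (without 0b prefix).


1716370868 = 1100110010011011011110110110100 in binary

1100110010011011011110110110100


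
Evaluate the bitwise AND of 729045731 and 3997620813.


0b101011011101000101101011100011 & 0b11101110010001101101101001001101 = 0b101010010001000101101001000001 = 709122625

709122625


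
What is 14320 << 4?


0b11011111110000 << 4 = 0b110111111100000000 = 229120

229120


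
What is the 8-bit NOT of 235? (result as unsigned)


~0b11101011 = 0b10100 = 20 (8-bit unsigned)

20


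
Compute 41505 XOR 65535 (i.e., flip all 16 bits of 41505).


41505 ^ 65535 = 24030

24030


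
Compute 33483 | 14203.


0b1000001011001011 | 0b11011101111011 = 0b1011011111111011 = 47099

47099


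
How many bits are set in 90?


0b1011010 has 4 set bits

4


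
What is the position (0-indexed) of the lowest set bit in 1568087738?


0b1011101011101110001111010111010. Lowest set bit at position 1

1


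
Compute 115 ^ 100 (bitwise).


0b1110011 ^ 0b1100100 = 0b10111 = 23

23


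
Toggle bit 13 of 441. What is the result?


441 ^ (1 << 13) = 441 ^ 8192 = 8633

8633


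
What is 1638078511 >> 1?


0b1100001101000110001100000101111 >> 1 = 0b110000110100011000110000010111 = 819039255

819039255


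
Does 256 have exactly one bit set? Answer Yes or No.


0b100000000. Only one bit set => Yes

Yes


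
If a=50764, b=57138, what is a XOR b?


50764 ^ 57138 = 6526

6526


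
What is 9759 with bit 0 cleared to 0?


9759 & ~(1 << 0) = 9758

9758


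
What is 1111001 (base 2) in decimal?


1111001 in decimal = 121

121


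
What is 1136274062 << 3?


0b1000011101110100010101010001110 << 3 = 0b1000011101110100010101010001110000 = 9090192496

9090192496


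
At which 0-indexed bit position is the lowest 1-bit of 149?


0b10010101. Lowest set bit at position 0

0


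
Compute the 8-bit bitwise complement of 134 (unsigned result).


~0b10000110 = 0b1111001 = 121 (8-bit unsigned)

121


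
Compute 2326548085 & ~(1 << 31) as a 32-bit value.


2326548085 & ~(1 << 31) = 179064437

179064437


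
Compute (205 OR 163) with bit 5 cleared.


Step 1: 205 | 163 = 239
Step 2: 239 & ~(1 << 5) = 207

207


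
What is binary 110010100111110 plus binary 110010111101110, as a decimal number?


110010100111110 + 110010111101110 = 1100101100101100 = 52012

52012


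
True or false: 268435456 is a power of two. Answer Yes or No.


0b10000000000000000000000000000. Only one bit set => Yes

Yes


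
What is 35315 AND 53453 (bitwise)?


0b1000100111110011 & 0b1101000011001101 = 0b1000000011000001 = 32961

32961


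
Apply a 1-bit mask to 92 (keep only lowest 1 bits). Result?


92 & 1 = 0

0


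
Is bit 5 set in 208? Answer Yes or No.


0b11010000, bit 5 = 0. No

No


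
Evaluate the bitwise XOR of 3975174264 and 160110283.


0b11101100111100000101100001111000 ^ 0b1001100010110001011011001011 = 0b11100101011110110100111010110011 = 3850063539

3850063539


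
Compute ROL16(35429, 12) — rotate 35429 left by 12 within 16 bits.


Rotate 0b1000101001100101 left by 12 (16-bit) = 0b101100010100110 = 22694

22694


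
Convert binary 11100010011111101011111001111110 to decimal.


11100010011111101011111001111110 in decimal = 3799957118

3799957118


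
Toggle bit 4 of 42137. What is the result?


42137 ^ (1 << 4) = 42137 ^ 16 = 42121

42121


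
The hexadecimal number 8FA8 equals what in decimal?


8FA8 hex = 36776 decimal

36776


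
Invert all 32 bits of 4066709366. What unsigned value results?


4066709366 ^ 4294967295 = 228257929

228257929


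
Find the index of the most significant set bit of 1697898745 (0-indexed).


0b1100101001100111110000011111001. Highest set bit at position 30

30


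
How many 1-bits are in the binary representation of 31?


0b11111 has 5 set bits

5


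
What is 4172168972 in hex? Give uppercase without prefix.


4172168972 = F8AE3F0C hex

F8AE3F0C


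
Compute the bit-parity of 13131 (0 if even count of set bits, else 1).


0b11001101001011 has 8 ones => parity 0

0


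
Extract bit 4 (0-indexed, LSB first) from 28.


0b11100, position 4 = 1

1


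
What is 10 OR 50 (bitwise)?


0b1010 | 0b110010 = 0b111010 = 58

58


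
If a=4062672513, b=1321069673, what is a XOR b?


4062672513 ^ 1321069673 = 3164248808

3164248808


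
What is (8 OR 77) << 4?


Step 1: 8 | 77 = 77
Step 2: 77 << 4 = 1232

1232


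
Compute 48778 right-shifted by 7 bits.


0b1011111010001010 >> 7 = 0b101111101 = 381

381


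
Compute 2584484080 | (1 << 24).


2584484080 | (1 << 24) = 2584484080 | 16777216 = 2601261296

2601261296


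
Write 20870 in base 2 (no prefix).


20870 = 101000110000110 in binary

101000110000110


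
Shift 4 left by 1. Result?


0b100 << 1 = 0b1000 = 8

8


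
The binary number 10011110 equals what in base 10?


10011110 in decimal = 158

158


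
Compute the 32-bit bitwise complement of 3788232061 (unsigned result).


~0b11100001110010111101010101111101 = 0b11110001101000010101010000010 = 506735234 (32-bit unsigned)

506735234


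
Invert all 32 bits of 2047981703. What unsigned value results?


2047981703 ^ 4294967295 = 2246985592

2246985592


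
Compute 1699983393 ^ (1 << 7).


1699983393 ^ (1 << 7) = 1699983393 ^ 128 = 1699983521

1699983521


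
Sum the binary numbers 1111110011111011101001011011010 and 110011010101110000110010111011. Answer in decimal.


1111110011111011101001011011010 + 110011010101110000110010111011 = 10110001110101001101111110010101 = 2983518101

2983518101


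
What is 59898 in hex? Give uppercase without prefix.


59898 = E9FA hex

E9FA


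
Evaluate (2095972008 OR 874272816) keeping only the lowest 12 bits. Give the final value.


Step 1: 2095972008 | 874272816 = 2097020600
Step 2: 2097020600 & 4095 = 3768

3768


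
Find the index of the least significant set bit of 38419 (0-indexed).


0b1001011000010011. Lowest set bit at position 0

0


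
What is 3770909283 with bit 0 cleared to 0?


3770909283 & ~(1 << 0) = 3770909282

3770909282


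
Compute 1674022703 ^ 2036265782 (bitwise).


0b1100011110001111000111100101111 ^ 0b1111001010111101111001100110110 = 0b11010100110010111110000011001 = 446266393

446266393


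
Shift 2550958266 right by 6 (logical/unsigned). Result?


0b10011000000011001000100010111010 >> 6 = 0b10011000000011001000100010 = 39858722

39858722


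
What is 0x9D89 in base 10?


9D89 hex = 40329 decimal

40329


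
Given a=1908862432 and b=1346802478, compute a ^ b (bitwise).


1908862432 ^ 1346802478 = 562069198

562069198


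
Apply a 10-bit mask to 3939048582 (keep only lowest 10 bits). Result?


3939048582 & 1023 = 134

134


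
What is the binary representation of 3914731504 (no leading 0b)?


3914731504 = 11101001010101100000111111110000 in binary

11101001010101100000111111110000


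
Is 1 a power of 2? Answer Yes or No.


0b1. Only one bit set => Yes

Yes


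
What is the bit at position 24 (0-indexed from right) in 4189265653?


0b11111001101100110001111011110101, position 24 = 1

1


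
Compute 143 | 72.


0b10001111 | 0b1001000 = 0b11001111 = 207

207


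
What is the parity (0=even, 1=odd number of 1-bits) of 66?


0b1000010 has 2 ones => parity 0

0


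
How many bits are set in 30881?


0b111100010100001 has 7 set bits

7


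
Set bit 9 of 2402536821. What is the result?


2402536821 | (1 << 9) = 2402536821 | 512 = 2402537333

2402537333


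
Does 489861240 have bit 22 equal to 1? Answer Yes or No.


0b11101001100101011000001111000, bit 22 = 0. No

No


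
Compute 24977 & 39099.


0b110000110010001 & 0b1001100010111011 = 0b10010001 = 145

145


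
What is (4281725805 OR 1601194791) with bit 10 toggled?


Step 1: 4281725805 | 1601194791 = 4285922159
Step 2: 4285922159 ^ (1 << 10) = 4285922159 ^ 1024 = 4285923183

4285923183


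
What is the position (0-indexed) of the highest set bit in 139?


0b10001011. Highest set bit at position 7

7


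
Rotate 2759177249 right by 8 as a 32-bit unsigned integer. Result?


Rotate 0b10100100011101011011010000100001 right by 8 (32-bit) = 0b100001101001000111010110110100 = 564426164

564426164


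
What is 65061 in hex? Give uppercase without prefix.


65061 = FE25 hex

FE25


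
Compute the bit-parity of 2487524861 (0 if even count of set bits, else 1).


0b10010100010001001001110111111101 has 17 ones => parity 1

1


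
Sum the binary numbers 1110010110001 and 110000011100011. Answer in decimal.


1110010110001 + 110000011100011 = 111110110010100 = 32148

32148


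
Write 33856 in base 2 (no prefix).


33856 = 1000010001000000 in binary

1000010001000000


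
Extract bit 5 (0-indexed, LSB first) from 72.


0b1001000, position 5 = 0

0


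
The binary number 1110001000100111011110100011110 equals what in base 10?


1110001000100111011110100011110 in decimal = 1897119006

1897119006


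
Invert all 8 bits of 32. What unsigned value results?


32 ^ 255 = 223

223


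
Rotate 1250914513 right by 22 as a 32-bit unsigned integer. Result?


Rotate 0b1001010100011110111000011010001 right by 22 (32-bit) = 0b111101110000110100010100101010 = 1036207402

1036207402


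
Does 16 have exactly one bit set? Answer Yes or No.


0b10000. Only one bit set => Yes

Yes


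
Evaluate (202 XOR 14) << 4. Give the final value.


Step 1: 202 ^ 14 = 196
Step 2: 196 << 4 = 3136

3136


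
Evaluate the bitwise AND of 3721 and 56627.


0b111010001001 & 0b1101110100110011 = 0b110000000001 = 3073

3073


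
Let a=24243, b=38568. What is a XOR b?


24243 ^ 38568 = 51227

51227


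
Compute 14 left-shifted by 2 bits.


0b1110 << 2 = 0b111000 = 56

56


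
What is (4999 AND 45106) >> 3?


Step 1: 4999 & 45106 = 4098
Step 2: 4098 >> 3 = 512

512


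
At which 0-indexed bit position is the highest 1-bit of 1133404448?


0b1000011100011100110000100100000. Highest set bit at position 30

30


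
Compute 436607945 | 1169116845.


0b11010000001100001101111001001 | 0b1000101101011110100111010101101 = 0b1011111101011110101111111101101 = 1605328877

1605328877


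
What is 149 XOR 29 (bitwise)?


0b10010101 ^ 0b11101 = 0b10001000 = 136

136


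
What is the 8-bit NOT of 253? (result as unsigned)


~0b11111101 = 0b10 = 2 (8-bit unsigned)

2


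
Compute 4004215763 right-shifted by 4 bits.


0b11101110101010110111101111010011 >> 4 = 0b1110111010101011011110111101 = 250263485

250263485


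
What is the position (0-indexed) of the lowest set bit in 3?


0b11. Lowest set bit at position 0

0


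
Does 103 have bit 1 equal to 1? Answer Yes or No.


0b1100111, bit 1 = 1. Yes

Yes


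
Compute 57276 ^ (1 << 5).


57276 ^ (1 << 5) = 57276 ^ 32 = 57244

57244


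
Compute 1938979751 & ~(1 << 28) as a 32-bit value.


1938979751 & ~(1 << 28) = 1670544295

1670544295


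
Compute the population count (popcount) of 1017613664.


0b111100101001111000110101100000 has 15 set bits

15


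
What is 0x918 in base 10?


918 hex = 2328 decimal

2328


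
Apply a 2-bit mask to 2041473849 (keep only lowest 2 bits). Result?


2041473849 & 3 = 1

1


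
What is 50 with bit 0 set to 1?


50 | (1 << 0) = 50 | 1 = 51

51


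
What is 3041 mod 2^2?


3041 & 3 = 1

1


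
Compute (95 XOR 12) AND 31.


Step 1: 95 ^ 12 = 83
Step 2: 83 & 31 = 19

19


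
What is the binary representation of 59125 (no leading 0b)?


59125 = 1110011011110101 in binary

1110011011110101


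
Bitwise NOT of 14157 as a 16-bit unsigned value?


~0b11011101001101 = 0b1100100010110010 = 51378 (16-bit unsigned)

51378


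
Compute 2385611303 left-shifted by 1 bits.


0b10001110001100011000101000100111 << 1 = 0b100011100011000110001010001001110 = 4771222606

4771222606


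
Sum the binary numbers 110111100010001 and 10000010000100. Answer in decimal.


110111100010001 + 10000010000100 = 1000111110010101 = 36757

36757


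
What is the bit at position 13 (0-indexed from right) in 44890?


0b1010111101011010, position 13 = 1

1


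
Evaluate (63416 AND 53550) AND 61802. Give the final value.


Step 1: 63416 & 53550 = 53544
Step 2: 53544 & 61802 = 53544

53544


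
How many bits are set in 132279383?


0b111111000100110110001010111 has 16 set bits

16


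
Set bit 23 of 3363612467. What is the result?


3363612467 | (1 << 23) = 3363612467 | 8388608 = 3372001075

3372001075


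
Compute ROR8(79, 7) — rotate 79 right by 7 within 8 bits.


Rotate 0b1001111 right by 7 (8-bit) = 0b10011110 = 158

158


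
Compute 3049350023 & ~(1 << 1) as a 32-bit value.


3049350023 & ~(1 << 1) = 3049350021

3049350021


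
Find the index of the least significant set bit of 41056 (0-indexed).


0b1010000001100000. Lowest set bit at position 5

5


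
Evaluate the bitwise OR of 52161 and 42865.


0b1100101111000001 | 0b1010011101110001 = 0b1110111111110001 = 61425

61425


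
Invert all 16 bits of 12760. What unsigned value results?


12760 ^ 65535 = 52775

52775


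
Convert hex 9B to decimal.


9B hex = 155 decimal

155
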